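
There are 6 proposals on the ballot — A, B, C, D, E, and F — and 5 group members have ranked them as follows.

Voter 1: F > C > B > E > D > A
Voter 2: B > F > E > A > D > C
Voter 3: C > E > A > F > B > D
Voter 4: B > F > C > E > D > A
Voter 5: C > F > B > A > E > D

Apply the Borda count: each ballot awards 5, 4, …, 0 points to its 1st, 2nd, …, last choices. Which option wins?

F

Borda scores:
  A: 0 + 2 + 3 + 0 + 2 = 7
  B: 3 + 5 + 1 + 5 + 3 = 17
  C: 4 + 0 + 5 + 3 + 5 = 17
  D: 1 + 1 + 0 + 1 + 0 = 3
  E: 2 + 3 + 4 + 2 + 1 = 12
  F: 5 + 4 + 2 + 4 + 4 = 19
F has the highest total.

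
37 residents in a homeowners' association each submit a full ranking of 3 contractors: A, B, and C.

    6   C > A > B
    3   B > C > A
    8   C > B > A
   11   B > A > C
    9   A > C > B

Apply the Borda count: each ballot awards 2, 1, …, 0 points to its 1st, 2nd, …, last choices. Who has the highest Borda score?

Borda scores:
  A: 6·1 + 3·0 + 8·0 + 11·1 + 9·2 = 35
  B: 6·0 + 3·2 + 8·1 + 11·2 + 9·0 = 36
  C: 6·2 + 3·1 + 8·2 + 11·0 + 9·1 = 40
C has the highest total.

C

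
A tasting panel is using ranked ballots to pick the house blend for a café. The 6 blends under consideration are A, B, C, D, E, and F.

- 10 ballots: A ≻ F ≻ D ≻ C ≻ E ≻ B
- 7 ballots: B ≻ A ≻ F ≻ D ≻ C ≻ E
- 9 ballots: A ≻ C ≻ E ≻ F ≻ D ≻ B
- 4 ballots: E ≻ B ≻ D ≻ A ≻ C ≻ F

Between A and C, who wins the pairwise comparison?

Ballots ranking A above C: 10+7+9+4 = 30.
Ballots ranking C above A: 0.
A wins the head-to-head, 30–0.

A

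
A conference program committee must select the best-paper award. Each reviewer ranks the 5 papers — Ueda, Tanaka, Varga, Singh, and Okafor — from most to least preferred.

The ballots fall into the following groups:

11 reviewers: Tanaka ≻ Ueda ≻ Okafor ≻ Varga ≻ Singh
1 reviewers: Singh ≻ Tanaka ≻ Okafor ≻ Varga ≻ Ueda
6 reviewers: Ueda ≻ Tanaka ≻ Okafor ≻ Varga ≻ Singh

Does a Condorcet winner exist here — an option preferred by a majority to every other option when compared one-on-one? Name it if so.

Head-to-head results (18 voters total):
Ueda vs Tanaka: Tanaka wins 12–6.
Ueda vs Varga: Ueda wins 17–1.
Ueda vs Singh: Ueda wins 17–1.
Ueda vs Okafor: Ueda wins 17–1.
Tanaka vs Varga: Tanaka wins 18–0.
Tanaka vs Singh: Tanaka wins 17–1.
Tanaka vs Okafor: Tanaka wins 18–0.
Varga vs Singh: Varga wins 17–1.
Varga vs Okafor: Okafor wins 18–0.
Singh vs Okafor: Okafor wins 17–1.
Tanaka beats each rival — Ueda (12–6), Varga (18–0), Singh (17–1), Okafor (18–0) — so Tanaka is the Condorcet winner.

Tanaka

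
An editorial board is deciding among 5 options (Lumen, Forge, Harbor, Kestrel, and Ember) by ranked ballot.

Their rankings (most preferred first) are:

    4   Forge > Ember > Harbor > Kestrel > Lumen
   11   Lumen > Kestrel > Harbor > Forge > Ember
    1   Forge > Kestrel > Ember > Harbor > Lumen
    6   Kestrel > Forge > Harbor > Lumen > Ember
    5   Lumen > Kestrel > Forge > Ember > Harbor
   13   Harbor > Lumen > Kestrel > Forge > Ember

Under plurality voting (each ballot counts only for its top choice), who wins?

First-place vote totals:
  Lumen: 16
  Forge: 5
  Harbor: 13
  Kestrel: 6
  Ember: 0
Lumen has the most first-place votes.

Lumen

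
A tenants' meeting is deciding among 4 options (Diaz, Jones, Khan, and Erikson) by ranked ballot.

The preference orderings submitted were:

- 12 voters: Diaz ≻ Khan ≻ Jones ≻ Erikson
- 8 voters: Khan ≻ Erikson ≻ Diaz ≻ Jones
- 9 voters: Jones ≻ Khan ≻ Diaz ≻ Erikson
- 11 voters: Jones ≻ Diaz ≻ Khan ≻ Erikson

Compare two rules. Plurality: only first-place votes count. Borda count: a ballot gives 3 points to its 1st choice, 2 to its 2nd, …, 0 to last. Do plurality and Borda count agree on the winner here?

No

Plurality first-place counts: Diaz 12, Jones 20, Khan 8, Erikson 0 → Jones.
Borda totals: Diaz 75, Jones 72, Khan 77, Erikson 16 → Khan.
The two rules disagree: plurality picks Jones, Borda picks Khan.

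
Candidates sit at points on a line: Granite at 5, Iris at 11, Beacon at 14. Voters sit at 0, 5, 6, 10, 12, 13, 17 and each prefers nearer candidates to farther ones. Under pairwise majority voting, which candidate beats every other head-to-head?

With single-peaked preferences on a line, the Condorcet winner is the candidate closest to the median voter.
The median voter (position 10) is closest to Iris at 11.
Check: Iris vs Granite — voters closer to Iris: 4 of 7.

Iris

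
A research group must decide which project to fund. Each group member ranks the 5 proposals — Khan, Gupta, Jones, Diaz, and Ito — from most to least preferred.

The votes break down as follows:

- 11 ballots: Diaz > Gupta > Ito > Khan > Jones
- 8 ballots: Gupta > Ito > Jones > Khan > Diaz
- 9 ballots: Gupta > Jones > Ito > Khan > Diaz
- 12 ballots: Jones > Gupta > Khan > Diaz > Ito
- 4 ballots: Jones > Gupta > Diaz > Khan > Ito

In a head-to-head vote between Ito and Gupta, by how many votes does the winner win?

44

Ballots ranking Ito above Gupta: 0.
Ballots ranking Gupta above Ito: 11+8+9+12+4 = 44.
Gupta wins 44–0, a margin of 44.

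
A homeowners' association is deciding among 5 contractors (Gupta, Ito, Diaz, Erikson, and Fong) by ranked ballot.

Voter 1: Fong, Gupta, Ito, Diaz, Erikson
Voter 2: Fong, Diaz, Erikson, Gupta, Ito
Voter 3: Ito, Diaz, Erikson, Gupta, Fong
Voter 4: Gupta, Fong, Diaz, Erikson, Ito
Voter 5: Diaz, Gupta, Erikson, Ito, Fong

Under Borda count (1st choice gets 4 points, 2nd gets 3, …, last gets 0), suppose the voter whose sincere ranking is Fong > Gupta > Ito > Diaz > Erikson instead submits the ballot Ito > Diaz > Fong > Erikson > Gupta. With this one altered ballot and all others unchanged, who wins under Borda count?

Diaz

Borda totals with the altered ballot: Gupta 9, Ito 9, Diaz 15, Erikson 8, Fong 9.
The winner is unchanged: still Diaz.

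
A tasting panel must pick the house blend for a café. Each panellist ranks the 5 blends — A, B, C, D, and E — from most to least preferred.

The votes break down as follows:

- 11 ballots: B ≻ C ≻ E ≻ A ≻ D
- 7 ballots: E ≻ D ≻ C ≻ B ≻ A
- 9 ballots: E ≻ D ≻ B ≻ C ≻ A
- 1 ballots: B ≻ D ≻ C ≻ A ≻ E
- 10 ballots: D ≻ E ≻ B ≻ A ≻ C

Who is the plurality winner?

E

First-place vote totals:
  A: 0
  B: 12
  C: 0
  D: 10
  E: 16
E has the most first-place votes.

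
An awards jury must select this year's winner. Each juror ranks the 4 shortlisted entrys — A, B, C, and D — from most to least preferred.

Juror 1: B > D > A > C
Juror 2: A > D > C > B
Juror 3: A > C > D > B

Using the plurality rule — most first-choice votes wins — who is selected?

First-place vote totals:
  A: 2
  B: 1
  C: 0
  D: 0
A has the most first-place votes.

A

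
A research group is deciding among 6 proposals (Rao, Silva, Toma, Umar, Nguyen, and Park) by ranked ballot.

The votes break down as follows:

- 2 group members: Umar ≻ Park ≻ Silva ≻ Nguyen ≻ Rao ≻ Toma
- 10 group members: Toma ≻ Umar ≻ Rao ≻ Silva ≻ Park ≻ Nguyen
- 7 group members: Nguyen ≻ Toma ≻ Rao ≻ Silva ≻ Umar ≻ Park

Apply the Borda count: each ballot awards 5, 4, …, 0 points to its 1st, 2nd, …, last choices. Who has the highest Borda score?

Toma

Borda scores:
  Rao: 2·1 + 10·3 + 7·3 = 53
  Silva: 2·3 + 10·2 + 7·2 = 40
  Toma: 2·0 + 10·5 + 7·4 = 78
  Umar: 2·5 + 10·4 + 7·1 = 57
  Nguyen: 2·2 + 10·0 + 7·5 = 39
  Park: 2·4 + 10·1 + 7·0 = 18
Toma has the highest total.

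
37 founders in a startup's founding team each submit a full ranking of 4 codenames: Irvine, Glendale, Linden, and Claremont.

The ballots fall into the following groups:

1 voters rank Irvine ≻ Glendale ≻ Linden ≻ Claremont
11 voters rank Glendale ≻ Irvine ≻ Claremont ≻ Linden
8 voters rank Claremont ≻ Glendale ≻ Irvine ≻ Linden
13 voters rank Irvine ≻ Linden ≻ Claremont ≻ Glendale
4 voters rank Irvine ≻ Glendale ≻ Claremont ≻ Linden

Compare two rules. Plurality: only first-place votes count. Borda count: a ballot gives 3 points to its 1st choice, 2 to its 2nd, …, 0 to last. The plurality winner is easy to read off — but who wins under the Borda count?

Plurality first-place counts: Irvine 18, Glendale 11, Linden 0, Claremont 8 → Irvine.
Borda totals: Irvine 84, Glendale 59, Linden 27, Claremont 52 → Irvine.

Irvine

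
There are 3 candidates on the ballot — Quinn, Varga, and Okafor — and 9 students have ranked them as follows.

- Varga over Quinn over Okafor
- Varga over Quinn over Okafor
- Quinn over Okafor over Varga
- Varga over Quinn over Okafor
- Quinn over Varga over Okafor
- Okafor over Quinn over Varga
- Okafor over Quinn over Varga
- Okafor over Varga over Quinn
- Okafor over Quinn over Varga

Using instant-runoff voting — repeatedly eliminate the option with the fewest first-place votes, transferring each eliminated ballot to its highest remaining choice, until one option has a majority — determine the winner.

Round 1: Okafor 4, Varga 3, Quinn 2. Quinn has the fewest and is eliminated.
Round 2: Okafor 5, Varga 4. Okafor has a majority.

Okafor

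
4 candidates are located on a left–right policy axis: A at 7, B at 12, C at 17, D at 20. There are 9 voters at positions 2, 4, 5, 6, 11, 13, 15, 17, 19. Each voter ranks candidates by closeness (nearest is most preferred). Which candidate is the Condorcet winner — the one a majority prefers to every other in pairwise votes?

With single-peaked preferences on a line, the Condorcet winner is the candidate closest to the median voter.
The median voter (position 11) is closest to B at 12.
Check: B vs A — voters closer to B: 5 of 9.

B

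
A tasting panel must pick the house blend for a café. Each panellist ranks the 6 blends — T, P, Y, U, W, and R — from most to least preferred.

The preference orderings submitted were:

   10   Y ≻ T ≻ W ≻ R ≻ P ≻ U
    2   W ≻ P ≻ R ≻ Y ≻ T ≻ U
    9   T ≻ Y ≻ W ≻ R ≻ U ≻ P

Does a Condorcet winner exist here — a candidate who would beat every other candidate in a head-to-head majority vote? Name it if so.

Head-to-head results (21 voters total):
T vs P: T wins 19–2.
T vs Y: Y wins 12–9.
T vs U: T wins 21–0.
T vs W: T wins 19–2.
T vs R: T wins 19–2.
P vs Y: Y wins 19–2.
P vs U: P wins 12–9.
P vs W: W wins 21–0.
P vs R: R wins 19–2.
Y vs U: Y wins 21–0.
Y vs W: Y wins 19–2.
Y vs R: Y wins 19–2.
U vs W: W wins 21–0.
U vs R: R wins 21–0.
W vs R: W wins 21–0.
Y beats each rival — T (12–9), P (19–2), U (21–0), W (19–2), R (19–2) — so Y is the Condorcet winner.

Y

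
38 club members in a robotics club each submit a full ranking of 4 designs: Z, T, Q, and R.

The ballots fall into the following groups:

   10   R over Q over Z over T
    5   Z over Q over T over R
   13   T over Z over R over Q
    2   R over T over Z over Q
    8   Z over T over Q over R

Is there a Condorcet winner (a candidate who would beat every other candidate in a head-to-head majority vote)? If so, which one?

Z

Head-to-head results (38 voters total):
Z vs T: Z wins 23–15.
Z vs Q: Z wins 28–10.
Z vs R: Z wins 26–12.
T vs Q: T wins 23–15.
T vs R: T wins 26–12.
Q vs R: R wins 25–13.
Z beats each rival — T (23–15), Q (28–10), R (26–12) — so Z is the Condorcet winner.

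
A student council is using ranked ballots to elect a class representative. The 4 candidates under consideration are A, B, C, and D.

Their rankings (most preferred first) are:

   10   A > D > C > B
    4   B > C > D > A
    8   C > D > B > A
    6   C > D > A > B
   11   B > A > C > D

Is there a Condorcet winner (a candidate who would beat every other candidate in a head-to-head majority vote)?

No

Head-to-head results (39 voters total):
A vs B: B wins 23–16.
A vs C: A wins 21–18.
A vs D: A wins 21–18.
B vs C: C wins 24–15.
B vs D: D wins 24–15.
C vs D: C wins 29–10.
No candidate beats all others: A beats C beats B beats A, a majority cycle.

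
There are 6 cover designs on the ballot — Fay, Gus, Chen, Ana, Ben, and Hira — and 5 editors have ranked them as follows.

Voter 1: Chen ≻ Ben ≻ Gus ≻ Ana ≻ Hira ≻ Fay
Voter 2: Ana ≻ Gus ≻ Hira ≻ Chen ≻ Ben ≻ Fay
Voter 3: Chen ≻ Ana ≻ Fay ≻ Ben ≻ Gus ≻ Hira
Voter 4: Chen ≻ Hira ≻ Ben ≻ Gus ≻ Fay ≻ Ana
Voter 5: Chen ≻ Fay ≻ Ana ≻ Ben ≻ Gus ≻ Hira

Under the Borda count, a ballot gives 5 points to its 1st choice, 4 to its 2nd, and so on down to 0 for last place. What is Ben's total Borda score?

12

Borda scores:
  Fay: 0 + 0 + 3 + 1 + 4 = 8
  Gus: 3 + 4 + 1 + 2 + 1 = 11
  Chen: 5 + 2 + 5 + 5 + 5 = 22
  Ana: 2 + 5 + 4 + 0 + 3 = 14
  Ben: 4 + 1 + 2 + 3 + 2 = 12
  Hira: 1 + 3 + 0 + 4 + 0 = 8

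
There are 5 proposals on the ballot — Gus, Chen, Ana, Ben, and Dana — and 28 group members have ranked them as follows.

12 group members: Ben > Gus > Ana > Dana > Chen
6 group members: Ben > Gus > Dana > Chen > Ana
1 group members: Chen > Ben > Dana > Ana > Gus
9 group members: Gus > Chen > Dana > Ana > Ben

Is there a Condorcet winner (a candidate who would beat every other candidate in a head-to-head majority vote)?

Head-to-head results (28 voters total):
Gus vs Chen: Gus wins 27–1.
Gus vs Ana: Gus wins 27–1.
Gus vs Ben: Ben wins 19–9.
Gus vs Dana: Gus wins 27–1.
Chen vs Ana: Chen wins 16–12.
Chen vs Ben: Ben wins 18–10.
Chen vs Dana: Dana wins 18–10.
Ana vs Ben: Ben wins 19–9.
Ana vs Dana: Dana wins 16–12.
Ben vs Dana: Ben wins 19–9.
Ben beats each rival — Gus (19–9), Chen (18–10), Ana (19–9), Dana (19–9) — so Ben is the Condorcet winner.

Yes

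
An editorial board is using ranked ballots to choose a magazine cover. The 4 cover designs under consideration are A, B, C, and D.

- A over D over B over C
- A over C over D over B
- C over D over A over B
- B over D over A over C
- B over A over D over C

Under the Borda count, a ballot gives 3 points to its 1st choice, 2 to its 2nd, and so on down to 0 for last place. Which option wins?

A

Borda scores:
  A: 3 + 3 + 1 + 1 + 2 = 10
  B: 1 + 0 + 0 + 3 + 3 = 7
  C: 0 + 2 + 3 + 0 + 0 = 5
  D: 2 + 1 + 2 + 2 + 1 = 8
A has the highest total.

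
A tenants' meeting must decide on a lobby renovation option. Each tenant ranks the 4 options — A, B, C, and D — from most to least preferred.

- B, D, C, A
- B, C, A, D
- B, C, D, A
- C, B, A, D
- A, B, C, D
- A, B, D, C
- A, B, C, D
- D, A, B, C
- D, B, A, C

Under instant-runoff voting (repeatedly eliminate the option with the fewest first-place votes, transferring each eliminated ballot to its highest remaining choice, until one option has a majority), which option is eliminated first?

C

Round 1: A 3, B 3, D 2, C 1. C has the fewest and is eliminated.
Round 2: B 4, A 3, D 2. D has the fewest and is eliminated.
Round 3: B 5, A 4. B has a majority.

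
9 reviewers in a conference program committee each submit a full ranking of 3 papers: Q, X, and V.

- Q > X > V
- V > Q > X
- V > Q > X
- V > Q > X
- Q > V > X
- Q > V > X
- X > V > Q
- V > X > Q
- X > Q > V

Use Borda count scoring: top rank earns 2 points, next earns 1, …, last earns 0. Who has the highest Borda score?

V

Borda scores:
  Q: 2 + 1 + 1 + 1 + 2 + 2 + 0 + 0 + 1 = 10
  X: 1 + 0 + 0 + 0 + 0 + 0 + 2 + 1 + 2 = 6
  V: 0 + 2 + 2 + 2 + 1 + 1 + 1 + 2 + 0 = 11
V has the highest total.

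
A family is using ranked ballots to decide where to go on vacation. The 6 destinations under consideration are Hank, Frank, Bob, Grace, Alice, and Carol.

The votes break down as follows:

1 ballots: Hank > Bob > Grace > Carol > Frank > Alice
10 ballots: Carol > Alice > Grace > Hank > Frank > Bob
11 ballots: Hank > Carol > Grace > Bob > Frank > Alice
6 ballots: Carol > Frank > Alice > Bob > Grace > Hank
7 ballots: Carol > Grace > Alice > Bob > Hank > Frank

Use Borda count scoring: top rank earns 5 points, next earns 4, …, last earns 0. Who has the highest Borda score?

Carol

Borda scores:
  Hank: 5 + 10·2 + 11·5 + 6·0 + 7·1 = 87
  Frank: 1 + 10·1 + 11·1 + 6·4 + 7·0 = 46
  Bob: 4 + 10·0 + 11·2 + 6·2 + 7·2 = 52
  Grace: 3 + 10·3 + 11·3 + 6·1 + 7·4 = 100
  Alice: 0 + 10·4 + 11·0 + 6·3 + 7·3 = 79
  Carol: 2 + 10·5 + 11·4 + 6·5 + 7·5 = 161
Carol has the highest total.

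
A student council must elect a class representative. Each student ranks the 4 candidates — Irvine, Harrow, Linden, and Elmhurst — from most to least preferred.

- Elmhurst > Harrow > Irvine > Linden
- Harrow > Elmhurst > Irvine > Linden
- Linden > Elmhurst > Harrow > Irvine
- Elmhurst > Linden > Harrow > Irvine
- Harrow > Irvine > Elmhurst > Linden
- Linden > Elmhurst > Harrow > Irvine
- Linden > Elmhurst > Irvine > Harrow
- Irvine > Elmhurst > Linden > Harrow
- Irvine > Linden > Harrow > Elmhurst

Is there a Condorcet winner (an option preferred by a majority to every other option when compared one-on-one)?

Yes

Head-to-head results (9 voters total):
Irvine vs Harrow: Harrow wins 6–3.
Irvine vs Linden: Irvine wins 5–4.
Irvine vs Elmhurst: Elmhurst wins 6–3.
Harrow vs Linden: Linden wins 6–3.
Harrow vs Elmhurst: Elmhurst wins 6–3.
Linden vs Elmhurst: Elmhurst wins 5–4.
Elmhurst beats each rival — Irvine (6–3), Harrow (6–3), Linden (5–4) — so Elmhurst is the Condorcet winner.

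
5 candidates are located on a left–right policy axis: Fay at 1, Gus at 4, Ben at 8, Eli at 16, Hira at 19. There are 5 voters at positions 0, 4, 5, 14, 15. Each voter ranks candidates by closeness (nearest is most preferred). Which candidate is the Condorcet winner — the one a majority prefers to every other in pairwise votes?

Gus

With single-peaked preferences on a line, the Condorcet winner is the candidate closest to the median voter.
The median voter (position 5) is closest to Gus at 4.
Check: Gus vs Hira — voters closer to Gus: 3 of 5.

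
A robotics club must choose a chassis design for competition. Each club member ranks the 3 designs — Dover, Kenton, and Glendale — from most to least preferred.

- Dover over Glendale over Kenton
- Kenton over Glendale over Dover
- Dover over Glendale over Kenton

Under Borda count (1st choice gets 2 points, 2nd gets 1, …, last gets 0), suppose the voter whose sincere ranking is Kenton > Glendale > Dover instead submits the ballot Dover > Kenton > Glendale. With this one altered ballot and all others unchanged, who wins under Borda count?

Dover

Borda totals with the altered ballot: Dover 6, Kenton 1, Glendale 2.
The winner is unchanged: still Dover.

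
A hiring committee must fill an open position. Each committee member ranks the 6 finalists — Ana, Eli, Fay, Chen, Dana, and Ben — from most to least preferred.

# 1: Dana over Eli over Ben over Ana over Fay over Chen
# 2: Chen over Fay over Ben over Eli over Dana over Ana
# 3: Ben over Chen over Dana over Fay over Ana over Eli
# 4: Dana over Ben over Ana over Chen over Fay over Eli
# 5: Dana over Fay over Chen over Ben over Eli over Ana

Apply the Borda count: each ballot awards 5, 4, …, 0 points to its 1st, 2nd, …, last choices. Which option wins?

Dana

Borda scores:
  Ana: 2 + 0 + 1 + 3 + 0 = 6
  Eli: 4 + 2 + 0 + 0 + 1 = 7
  Fay: 1 + 4 + 2 + 1 + 4 = 12
  Chen: 0 + 5 + 4 + 2 + 3 = 14
  Dana: 5 + 1 + 3 + 5 + 5 = 19
  Ben: 3 + 3 + 5 + 4 + 2 = 17
Dana has the highest total.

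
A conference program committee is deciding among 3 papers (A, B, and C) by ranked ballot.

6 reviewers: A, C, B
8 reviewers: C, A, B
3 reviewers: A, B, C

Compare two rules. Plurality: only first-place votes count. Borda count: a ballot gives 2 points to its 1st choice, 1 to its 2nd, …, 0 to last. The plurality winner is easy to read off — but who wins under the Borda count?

A

Plurality first-place counts: A 9, B 0, C 8 → A.
Borda totals: A 26, B 3, C 22 → A.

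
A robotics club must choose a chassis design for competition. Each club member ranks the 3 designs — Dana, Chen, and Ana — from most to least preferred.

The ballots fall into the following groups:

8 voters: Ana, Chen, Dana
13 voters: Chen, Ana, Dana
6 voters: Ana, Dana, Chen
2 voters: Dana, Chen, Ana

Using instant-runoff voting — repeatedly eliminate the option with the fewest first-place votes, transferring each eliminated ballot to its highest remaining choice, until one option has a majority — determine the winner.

Chen

Round 1: Ana 14, Chen 13, Dana 2. Dana has the fewest and is eliminated.
Round 2: Chen 15, Ana 14. Chen has a majority.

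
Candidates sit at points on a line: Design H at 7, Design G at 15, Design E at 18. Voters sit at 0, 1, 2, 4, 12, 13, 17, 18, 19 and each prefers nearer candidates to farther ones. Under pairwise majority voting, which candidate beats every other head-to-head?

With single-peaked preferences on a line, the Condorcet winner is the candidate closest to the median voter.
The median voter (position 12) is closest to Design G at 15.
Check: Design G vs Design H — voters closer to Design G: 5 of 9.

Design G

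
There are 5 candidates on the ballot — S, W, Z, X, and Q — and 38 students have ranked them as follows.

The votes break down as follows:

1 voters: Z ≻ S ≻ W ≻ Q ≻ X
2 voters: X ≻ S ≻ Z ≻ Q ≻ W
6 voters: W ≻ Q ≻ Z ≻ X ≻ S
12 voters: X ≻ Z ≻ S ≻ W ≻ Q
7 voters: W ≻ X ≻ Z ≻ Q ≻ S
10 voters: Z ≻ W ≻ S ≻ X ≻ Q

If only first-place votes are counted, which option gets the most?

X

First-place vote totals:
  S: 0
  W: 13
  Z: 11
  X: 14
  Q: 0
X has the most first-place votes.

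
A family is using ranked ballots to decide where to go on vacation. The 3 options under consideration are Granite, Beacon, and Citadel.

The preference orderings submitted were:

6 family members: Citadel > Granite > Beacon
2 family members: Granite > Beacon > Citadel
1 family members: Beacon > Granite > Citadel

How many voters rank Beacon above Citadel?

Ballots ranking Beacon above Citadel: 2+1 = 3.
Ballots ranking Citadel above Beacon: 6.
So 3 of 9 voters prefer Beacon to Citadel.

3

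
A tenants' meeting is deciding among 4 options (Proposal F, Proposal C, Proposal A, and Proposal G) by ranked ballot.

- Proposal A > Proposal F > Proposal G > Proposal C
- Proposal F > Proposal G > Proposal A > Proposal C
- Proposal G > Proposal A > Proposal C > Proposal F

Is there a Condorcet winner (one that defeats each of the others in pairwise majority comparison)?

No

Head-to-head results (3 voters total):
Proposal F vs Proposal C: Proposal F wins 2–1.
Proposal F vs Proposal A: Proposal A wins 2–1.
Proposal F vs Proposal G: Proposal F wins 2–1.
Proposal C vs Proposal A: Proposal A wins 3–0.
Proposal C vs Proposal G: Proposal G wins 3–0.
Proposal A vs Proposal G: Proposal G wins 2–1.
No candidate beats all others: Proposal F beats Proposal G beats Proposal A beats Proposal F, a majority cycle.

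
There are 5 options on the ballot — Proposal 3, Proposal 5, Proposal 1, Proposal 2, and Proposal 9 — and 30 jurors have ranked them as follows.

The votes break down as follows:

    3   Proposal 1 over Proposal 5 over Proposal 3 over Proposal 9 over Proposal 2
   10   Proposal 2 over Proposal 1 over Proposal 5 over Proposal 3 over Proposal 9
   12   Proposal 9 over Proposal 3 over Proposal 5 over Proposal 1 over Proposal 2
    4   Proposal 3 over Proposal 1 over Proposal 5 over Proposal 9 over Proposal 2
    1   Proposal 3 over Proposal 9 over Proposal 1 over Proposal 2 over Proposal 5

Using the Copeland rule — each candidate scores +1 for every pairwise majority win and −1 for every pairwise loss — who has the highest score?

Pairwise results:
  Proposal 3 vs Proposal 5: Proposal 3 wins 17–13.
  Proposal 3 vs Proposal 1: Proposal 3 wins 17–13.
  Proposal 3 vs Proposal 2: Proposal 3 wins 20–10.
  Proposal 3 vs Proposal 9: Proposal 3 wins 18–12.
  Proposal 5 vs Proposal 1: Proposal 1 wins 18–12.
  Proposal 5 vs Proposal 2: Proposal 5 wins 19–11.
  Proposal 5 vs Proposal 9: Proposal 5 wins 17–13.
  Proposal 1 vs Proposal 2: Proposal 1 wins 20–10.
  Proposal 1 vs Proposal 9: Proposal 1 wins 17–13.
  Proposal 2 vs Proposal 9: Proposal 9 wins 20–10.
Copeland scores (wins − losses):
  Proposal 3: 4 − 0 = 4
  Proposal 5: 2 − 2 = 0
  Proposal 1: 3 − 1 = 2
  Proposal 2: 0 − 4 = -4
  Proposal 9: 1 − 3 = -2
Proposal 3 has the best Copeland score.

Proposal 3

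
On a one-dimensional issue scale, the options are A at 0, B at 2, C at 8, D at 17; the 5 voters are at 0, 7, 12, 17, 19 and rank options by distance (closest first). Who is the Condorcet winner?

C

With single-peaked preferences on a line, the Condorcet winner is the candidate closest to the median voter.
The median voter (position 12) is closest to C at 8.
Check: C vs A — voters closer to C: 4 of 5.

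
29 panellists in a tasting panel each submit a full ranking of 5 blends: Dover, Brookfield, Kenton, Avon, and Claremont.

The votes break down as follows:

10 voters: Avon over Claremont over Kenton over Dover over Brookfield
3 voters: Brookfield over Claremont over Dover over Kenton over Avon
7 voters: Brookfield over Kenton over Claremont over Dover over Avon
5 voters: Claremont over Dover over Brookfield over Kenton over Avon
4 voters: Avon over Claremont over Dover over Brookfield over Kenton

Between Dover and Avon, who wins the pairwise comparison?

Dover

Ballots ranking Dover above Avon: 3+7+5 = 15.
Ballots ranking Avon above Dover: 10+4 = 14.
Dover wins the head-to-head, 15–14.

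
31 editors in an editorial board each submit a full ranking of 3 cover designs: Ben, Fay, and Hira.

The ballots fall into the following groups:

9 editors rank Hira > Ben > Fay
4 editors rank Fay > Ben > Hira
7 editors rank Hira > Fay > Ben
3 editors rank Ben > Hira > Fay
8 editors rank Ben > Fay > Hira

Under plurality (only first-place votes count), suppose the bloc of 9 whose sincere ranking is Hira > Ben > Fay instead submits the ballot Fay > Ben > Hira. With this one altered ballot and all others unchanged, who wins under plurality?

Fay

First-place totals with the altered ballot: Ben 11, Fay 13, Hira 7.
The switch changes the winner from Hira to Fay.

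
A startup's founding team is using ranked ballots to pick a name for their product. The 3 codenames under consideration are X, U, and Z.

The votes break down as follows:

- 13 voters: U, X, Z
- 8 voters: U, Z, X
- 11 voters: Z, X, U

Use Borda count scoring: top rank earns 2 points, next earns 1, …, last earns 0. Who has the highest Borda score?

Borda scores:
  X: 13·1 + 8·0 + 11·1 = 24
  U: 13·2 + 8·2 + 11·0 = 42
  Z: 13·0 + 8·1 + 11·2 = 30
U has the highest total.

U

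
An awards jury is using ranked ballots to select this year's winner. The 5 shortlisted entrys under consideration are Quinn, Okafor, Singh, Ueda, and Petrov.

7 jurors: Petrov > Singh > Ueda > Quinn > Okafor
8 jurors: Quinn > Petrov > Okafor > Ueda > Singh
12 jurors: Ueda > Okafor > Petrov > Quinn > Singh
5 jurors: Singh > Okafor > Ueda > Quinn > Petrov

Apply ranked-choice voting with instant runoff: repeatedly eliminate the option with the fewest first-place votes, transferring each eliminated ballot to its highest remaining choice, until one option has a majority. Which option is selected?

Ueda

Round 1: Ueda 12, Quinn 8, Petrov 7, Singh 5, Okafor 0. Okafor has the fewest and is eliminated.
Round 2: Ueda 12, Quinn 8, Petrov 7, Singh 5. Singh has the fewest and is eliminated.
Round 3: Ueda 17, Quinn 8, Petrov 7. Ueda has a majority.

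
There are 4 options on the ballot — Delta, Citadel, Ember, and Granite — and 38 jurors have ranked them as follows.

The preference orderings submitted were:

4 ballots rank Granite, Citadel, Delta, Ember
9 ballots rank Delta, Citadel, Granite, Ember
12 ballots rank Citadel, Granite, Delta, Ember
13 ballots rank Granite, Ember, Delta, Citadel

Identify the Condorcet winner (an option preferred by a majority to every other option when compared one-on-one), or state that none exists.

Head-to-head results (38 voters total):
Delta vs Citadel: Delta wins 22–16.
Delta vs Ember: Delta wins 25–13.
Delta vs Granite: Granite wins 29–9.
Citadel vs Ember: Citadel wins 25–13.
Citadel vs Granite: Citadel wins 21–17.
Ember vs Granite: Granite wins 38–0.
No candidate beats all others: Delta beats Citadel beats Granite beats Delta, a majority cycle.

None — there is no Condorcet winner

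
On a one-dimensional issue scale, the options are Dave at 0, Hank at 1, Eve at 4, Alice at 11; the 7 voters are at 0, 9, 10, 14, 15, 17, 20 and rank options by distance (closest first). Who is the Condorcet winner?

With single-peaked preferences on a line, the Condorcet winner is the candidate closest to the median voter.
The median voter (position 14) is closest to Alice at 11.
Check: Alice vs Eve — voters closer to Alice: 6 of 7.

Alice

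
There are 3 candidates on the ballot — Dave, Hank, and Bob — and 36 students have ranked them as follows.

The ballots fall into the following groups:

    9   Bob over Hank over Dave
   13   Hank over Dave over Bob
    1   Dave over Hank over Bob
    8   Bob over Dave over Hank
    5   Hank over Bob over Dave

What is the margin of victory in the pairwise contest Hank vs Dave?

Ballots ranking Hank above Dave: 9+13+5 = 27.
Ballots ranking Dave above Hank: 1+8 = 9.
Hank wins 27–9, a margin of 18.

18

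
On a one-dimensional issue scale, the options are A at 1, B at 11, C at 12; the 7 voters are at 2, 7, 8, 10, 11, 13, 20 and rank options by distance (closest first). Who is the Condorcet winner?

B

With single-peaked preferences on a line, the Condorcet winner is the candidate closest to the median voter.
The median voter (position 10) is closest to B at 11.
Check: B vs A — voters closer to B: 6 of 7.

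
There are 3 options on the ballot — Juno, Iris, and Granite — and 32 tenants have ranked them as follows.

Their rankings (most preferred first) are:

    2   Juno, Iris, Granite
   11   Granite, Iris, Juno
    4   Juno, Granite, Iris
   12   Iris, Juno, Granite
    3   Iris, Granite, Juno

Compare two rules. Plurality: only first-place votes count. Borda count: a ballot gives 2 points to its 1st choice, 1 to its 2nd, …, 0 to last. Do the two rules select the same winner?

Yes

Plurality first-place counts: Juno 6, Iris 15, Granite 11 → Iris.
Borda totals: Juno 24, Iris 43, Granite 29 → Iris.
The two rules agree on Iris.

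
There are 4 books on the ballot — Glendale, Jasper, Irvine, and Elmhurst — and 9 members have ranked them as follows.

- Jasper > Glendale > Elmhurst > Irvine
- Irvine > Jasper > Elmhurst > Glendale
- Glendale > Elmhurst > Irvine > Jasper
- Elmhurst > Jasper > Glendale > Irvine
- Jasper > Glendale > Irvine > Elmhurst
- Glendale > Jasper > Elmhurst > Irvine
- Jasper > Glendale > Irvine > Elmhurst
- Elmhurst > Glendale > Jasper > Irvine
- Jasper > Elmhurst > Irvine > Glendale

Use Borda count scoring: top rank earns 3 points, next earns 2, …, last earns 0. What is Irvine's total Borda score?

7

Borda scores:
  Glendale: 2 + 0 + 3 + 1 + 2 + 3 + 2 + 2 + 0 = 15
  Jasper: 3 + 2 + 0 + 2 + 3 + 2 + 3 + 1 + 3 = 19
  Irvine: 0 + 3 + 1 + 0 + 1 + 0 + 1 + 0 + 1 = 7
  Elmhurst: 1 + 1 + 2 + 3 + 0 + 1 + 0 + 3 + 2 = 13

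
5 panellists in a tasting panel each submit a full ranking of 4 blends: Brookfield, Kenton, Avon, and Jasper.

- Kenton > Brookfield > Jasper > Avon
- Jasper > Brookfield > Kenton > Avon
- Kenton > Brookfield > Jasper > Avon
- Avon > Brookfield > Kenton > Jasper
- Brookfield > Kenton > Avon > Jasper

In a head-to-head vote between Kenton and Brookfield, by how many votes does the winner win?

1

Ballots ranking Kenton above Brookfield: 2.
Ballots ranking Brookfield above Kenton: 3.
Brookfield wins 3–2, a margin of 1.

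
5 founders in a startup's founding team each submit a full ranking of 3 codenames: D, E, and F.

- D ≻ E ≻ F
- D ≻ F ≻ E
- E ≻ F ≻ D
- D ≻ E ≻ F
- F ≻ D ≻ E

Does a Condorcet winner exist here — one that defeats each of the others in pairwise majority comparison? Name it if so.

D

Head-to-head results (5 voters total):
D vs E: D wins 4–1.
D vs F: D wins 3–2.
E vs F: E wins 3–2.
D beats each rival — E (4–1), F (3–2) — so D is the Condorcet winner.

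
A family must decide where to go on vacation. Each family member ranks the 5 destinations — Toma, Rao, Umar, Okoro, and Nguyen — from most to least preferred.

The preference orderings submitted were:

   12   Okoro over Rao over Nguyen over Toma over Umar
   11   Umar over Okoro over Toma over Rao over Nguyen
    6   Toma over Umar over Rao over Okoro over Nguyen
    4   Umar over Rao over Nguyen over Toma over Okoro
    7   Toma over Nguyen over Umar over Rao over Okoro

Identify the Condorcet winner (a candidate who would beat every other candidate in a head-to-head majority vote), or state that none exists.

Head-to-head results (40 voters total):
Toma vs Rao: Toma wins 24–16.
Toma vs Umar: Toma wins 25–15.
Toma vs Okoro: Okoro wins 23–17.
Toma vs Nguyen: Toma wins 24–16.
Rao vs Umar: Umar wins 28–12.
Rao vs Okoro: Okoro wins 23–17.
Rao vs Nguyen: Rao wins 33–7.
Umar vs Okoro: Umar wins 28–12.
Umar vs Nguyen: Umar wins 21–19.
Okoro vs Nguyen: Okoro wins 29–11.
No candidate beats all others: Toma beats Umar beats Okoro beats Toma, a majority cycle.

None — there is no Condorcet winner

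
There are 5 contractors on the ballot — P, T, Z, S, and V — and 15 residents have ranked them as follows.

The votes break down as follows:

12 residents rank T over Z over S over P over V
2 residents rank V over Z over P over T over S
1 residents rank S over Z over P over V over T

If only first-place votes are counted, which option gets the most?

First-place vote totals:
  P: 0
  T: 12
  Z: 0
  S: 1
  V: 2
T has the most first-place votes.

T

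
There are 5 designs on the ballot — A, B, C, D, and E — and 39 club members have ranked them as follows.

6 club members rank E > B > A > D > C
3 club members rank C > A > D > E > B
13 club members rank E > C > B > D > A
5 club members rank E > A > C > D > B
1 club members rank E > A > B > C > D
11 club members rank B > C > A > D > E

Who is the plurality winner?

First-place vote totals:
  A: 0
  B: 11
  C: 3
  D: 0
  E: 25
E has the most first-place votes.

E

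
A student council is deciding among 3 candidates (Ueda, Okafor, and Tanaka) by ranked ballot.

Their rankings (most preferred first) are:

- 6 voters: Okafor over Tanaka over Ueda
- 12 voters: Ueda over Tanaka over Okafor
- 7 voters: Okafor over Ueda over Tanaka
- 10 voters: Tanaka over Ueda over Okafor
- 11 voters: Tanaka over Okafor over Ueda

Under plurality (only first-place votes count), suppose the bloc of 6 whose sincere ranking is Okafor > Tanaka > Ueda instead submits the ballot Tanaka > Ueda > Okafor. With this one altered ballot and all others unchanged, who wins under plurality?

First-place totals with the altered ballot: Ueda 12, Okafor 7, Tanaka 27.
The winner is unchanged: still Tanaka.

Tanaka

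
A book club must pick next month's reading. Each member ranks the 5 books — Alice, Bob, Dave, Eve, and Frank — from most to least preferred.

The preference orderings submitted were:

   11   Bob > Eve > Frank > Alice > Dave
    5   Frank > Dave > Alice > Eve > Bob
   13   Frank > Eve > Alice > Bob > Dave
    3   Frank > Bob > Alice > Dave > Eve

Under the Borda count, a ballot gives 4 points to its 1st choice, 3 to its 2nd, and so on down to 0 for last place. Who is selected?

Borda scores:
  Alice: 11·1 + 5·2 + 13·2 + 3·2 = 53
  Bob: 11·4 + 5·0 + 13·1 + 3·3 = 66
  Dave: 11·0 + 5·3 + 13·0 + 3·1 = 18
  Eve: 11·3 + 5·1 + 13·3 + 3·0 = 77
  Frank: 11·2 + 5·4 + 13·4 + 3·4 = 106
Frank has the highest total.

Frank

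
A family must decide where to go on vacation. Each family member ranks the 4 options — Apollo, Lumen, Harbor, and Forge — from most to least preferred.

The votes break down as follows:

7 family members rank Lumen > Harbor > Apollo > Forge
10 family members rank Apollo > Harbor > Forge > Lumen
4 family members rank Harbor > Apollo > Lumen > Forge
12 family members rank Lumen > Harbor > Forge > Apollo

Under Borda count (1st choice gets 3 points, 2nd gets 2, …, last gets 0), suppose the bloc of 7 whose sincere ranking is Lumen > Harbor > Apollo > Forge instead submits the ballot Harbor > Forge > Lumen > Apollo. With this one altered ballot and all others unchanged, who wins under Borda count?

Borda totals with the altered ballot: Apollo 38, Lumen 47, Harbor 77, Forge 36.
The winner is unchanged: still Harbor.

Harbor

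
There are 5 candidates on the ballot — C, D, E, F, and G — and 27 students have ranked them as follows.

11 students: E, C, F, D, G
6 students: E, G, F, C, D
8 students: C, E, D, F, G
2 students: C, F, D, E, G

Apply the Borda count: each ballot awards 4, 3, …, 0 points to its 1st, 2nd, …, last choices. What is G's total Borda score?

18

Borda scores:
  C: 11·3 + 6·1 + 8·4 + 2·4 = 79
  D: 11·1 + 6·0 + 8·2 + 2·2 = 31
  E: 11·4 + 6·4 + 8·3 + 2·1 = 94
  F: 11·2 + 6·2 + 8·1 + 2·3 = 48
  G: 11·0 + 6·3 + 8·0 + 2·0 = 18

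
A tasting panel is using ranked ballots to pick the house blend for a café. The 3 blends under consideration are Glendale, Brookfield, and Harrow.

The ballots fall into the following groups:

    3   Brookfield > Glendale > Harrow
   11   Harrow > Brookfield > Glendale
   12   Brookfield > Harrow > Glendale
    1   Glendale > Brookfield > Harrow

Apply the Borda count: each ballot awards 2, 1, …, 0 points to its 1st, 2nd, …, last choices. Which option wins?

Brookfield

Borda scores:
  Glendale: 3·1 + 11·0 + 12·0 + 2 = 5
  Brookfield: 3·2 + 11·1 + 12·2 + 1 = 42
  Harrow: 3·0 + 11·2 + 12·1 + 0 = 34
Brookfield has the highest total.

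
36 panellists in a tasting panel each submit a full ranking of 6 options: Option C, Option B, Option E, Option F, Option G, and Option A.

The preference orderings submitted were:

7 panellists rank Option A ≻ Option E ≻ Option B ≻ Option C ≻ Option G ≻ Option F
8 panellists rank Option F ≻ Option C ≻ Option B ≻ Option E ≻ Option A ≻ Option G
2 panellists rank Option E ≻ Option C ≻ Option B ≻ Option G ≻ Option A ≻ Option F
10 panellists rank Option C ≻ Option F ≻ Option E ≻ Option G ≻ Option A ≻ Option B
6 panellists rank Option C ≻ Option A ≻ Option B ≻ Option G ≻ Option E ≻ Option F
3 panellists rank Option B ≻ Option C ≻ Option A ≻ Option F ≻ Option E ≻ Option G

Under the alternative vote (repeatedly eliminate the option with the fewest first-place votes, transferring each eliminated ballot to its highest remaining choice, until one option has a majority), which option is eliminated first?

Option G

Round 1: Option C 16, Option F 8, Option A 7, Option B 3, Option E 2, Option G 0. Option G has the fewest and is eliminated.
Round 2: Option C 16, Option F 8, Option A 7, Option B 3, Option E 2. Option E has the fewest and is eliminated.
Round 3: Option C 18, Option F 8, Option A 7, Option B 3. Option B has the fewest and is eliminated.
Round 4: Option C 21, Option F 8, Option A 7. Option C has a majority.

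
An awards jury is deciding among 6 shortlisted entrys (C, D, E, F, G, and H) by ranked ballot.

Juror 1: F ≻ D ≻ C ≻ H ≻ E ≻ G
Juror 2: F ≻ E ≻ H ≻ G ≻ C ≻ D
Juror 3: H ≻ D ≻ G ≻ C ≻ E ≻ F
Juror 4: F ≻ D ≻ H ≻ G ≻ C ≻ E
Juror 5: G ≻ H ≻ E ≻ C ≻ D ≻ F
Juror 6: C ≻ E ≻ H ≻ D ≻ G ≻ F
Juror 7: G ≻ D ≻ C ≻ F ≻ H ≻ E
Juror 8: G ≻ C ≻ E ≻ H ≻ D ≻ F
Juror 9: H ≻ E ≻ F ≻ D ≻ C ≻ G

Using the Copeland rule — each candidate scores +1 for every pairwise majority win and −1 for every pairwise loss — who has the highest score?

Pairwise results:
  C vs D: D wins 5–4.
  C vs E: C wins 6–3.
  C vs F: C wins 5–4.
  C vs G: G wins 6–3.
  C vs H: H wins 5–4.
  D vs E: E wins 5–4.
  D vs F: D wins 5–4.
  D vs G: D wins 5–4.
  D vs H: H wins 6–3.
  E vs F: E wins 5–4.
  E vs G: G wins 5–4.
  E vs H: H wins 6–3.
  F vs G: G wins 5–4.
  F vs H: H wins 5–4.
  G vs H: H wins 6–3.
Copeland scores (wins − losses):
  C: 2 − 3 = -1
  D: 3 − 2 = 1
  E: 2 − 3 = -1
  F: 0 − 5 = -5
  G: 3 − 2 = 1
  H: 5 − 0 = 5
H has the best Copeland score.

H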